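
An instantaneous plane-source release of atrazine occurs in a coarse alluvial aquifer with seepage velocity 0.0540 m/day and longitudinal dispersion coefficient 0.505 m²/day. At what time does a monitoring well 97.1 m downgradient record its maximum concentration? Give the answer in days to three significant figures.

For the 1D instantaneous-source solution, setting ∂C/∂t = 0 at fixed x gives v²t² + 2Dt − x² = 0, so t = (√(D² + v²x²) − D)/v².
√(D² + v²x²) = √(0.505² + 0.0540² × 97.1²) = 5.268; v² = 0.002916.
t = (5.268 − 0.505)/0.002916 = 1630 days (vs. the pure-advection estimate x/v = 1800 d).

1630 days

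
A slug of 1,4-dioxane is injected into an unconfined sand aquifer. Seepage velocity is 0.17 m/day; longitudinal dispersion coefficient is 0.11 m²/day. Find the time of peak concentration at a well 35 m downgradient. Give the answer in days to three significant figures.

202 days

For the 1D instantaneous-source solution, setting ∂C/∂t = 0 at fixed x gives v²t² + 2Dt − x² = 0, so t = (√(D² + v²x²) − D)/v².
√(D² + v²x²) = √(0.11² + 0.17² × 35²) = 5.951; v² = 0.0289.
t = (5.951 − 0.11)/0.0289 = 202 days (vs. the pure-advection estimate x/v = 206 d).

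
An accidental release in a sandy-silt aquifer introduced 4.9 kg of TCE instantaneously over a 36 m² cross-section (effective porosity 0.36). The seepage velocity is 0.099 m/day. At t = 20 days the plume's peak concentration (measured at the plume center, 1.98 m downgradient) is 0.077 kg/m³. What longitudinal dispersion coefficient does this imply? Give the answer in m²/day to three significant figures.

At the plume center C_max = M/(n_e·A·√(4πDt)), so D = M²/(4πt·(n_e·A·C_max)²).
n_e·A·C_max = 0.36 × 36 × 0.077 = 0.9979 kg/m.
D = 4.9²/(4π × 20 × 0.9979²) = 0.0959 m²/day.

0.0959 m²/day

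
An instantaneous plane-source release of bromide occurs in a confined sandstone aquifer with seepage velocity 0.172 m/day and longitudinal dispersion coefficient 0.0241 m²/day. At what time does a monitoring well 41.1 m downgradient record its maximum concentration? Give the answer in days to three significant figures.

For the 1D instantaneous-source solution, setting ∂C/∂t = 0 at fixed x gives v²t² + 2Dt − x² = 0, so t = (√(D² + v²x²) − D)/v².
√(D² + v²x²) = √(0.0241² + 0.172² × 41.1²) = 7.069; v² = 0.029584.
t = (7.069 − 0.0241)/0.029584 = 238 days (vs. the pure-advection estimate x/v = 239 d).

238 days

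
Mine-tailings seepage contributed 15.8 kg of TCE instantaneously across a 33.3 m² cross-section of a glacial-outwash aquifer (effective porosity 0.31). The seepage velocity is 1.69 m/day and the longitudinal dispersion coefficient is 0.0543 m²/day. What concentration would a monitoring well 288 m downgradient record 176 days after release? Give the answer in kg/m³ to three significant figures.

0.0136 kg/m³

For an instantaneous plane source, C(x,t) = M/(n_e·A·√(4πDt)) · exp(−(x−vt)²/(4Dt)), with n_e·A the pore (flow) area.
Plume center vt = 1.69 × 176 = 297.44 m, so the well at 288 m is 9.44 m upgradient of the peak.
√(4πDt) = 10.96 m, giving peak height M/(n_e·A·√(4πDt)) = 15.8/(0.31 × 33.3 × 10.96) = 0.1396 kg/m³.
(x−vt)²/(4Dt) = (-9.44)²/(4 × 0.0543 × 176) = 2.331; exp(−2.331) = 0.09720.
C = 0.1396 × 0.09720 = 0.0136 kg/m³.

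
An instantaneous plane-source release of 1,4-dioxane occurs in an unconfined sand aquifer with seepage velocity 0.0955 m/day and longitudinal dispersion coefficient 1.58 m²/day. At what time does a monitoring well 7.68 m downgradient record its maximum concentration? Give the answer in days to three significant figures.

17.8 days

For the 1D instantaneous-source solution, setting ∂C/∂t = 0 at fixed x gives v²t² + 2Dt − x² = 0, so t = (√(D² + v²x²) − D)/v².
√(D² + v²x²) = √(1.58² + 0.0955² × 7.68²) = 1.742; v² = 0.00912025.
t = (1.742 − 1.58)/0.00912025 = 17.8 days (vs. the pure-advection estimate x/v = 80.4 d).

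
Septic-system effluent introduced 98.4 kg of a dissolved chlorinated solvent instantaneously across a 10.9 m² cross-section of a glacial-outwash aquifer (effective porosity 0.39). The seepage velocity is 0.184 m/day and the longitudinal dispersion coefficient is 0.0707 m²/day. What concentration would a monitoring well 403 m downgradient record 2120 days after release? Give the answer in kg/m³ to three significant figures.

0.404 kg/m³

For an instantaneous plane source, C(x,t) = M/(n_e·A·√(4πDt)) · exp(−(x−vt)²/(4Dt)), with n_e·A the pore (flow) area.
Plume center vt = 0.184 × 2120 = 390.08 m, so the well at 403 m is 12.92 m downgradient of the peak.
√(4πDt) = 43.40 m, giving peak height M/(n_e·A·√(4πDt)) = 98.4/(0.39 × 10.9 × 43.40) = 0.5334 kg/m³.
(x−vt)²/(4Dt) = (12.92)²/(4 × 0.0707 × 2120) = 0.2784; exp(−0.2784) = 0.7570.
C = 0.5334 × 0.7570 = 0.404 kg/m³.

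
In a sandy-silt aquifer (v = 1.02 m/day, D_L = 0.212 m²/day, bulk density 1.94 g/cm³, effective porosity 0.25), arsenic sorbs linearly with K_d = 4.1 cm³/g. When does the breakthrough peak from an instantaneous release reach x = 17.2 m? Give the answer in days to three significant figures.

547 days

Retardation factor R = 1 + ρ_b·K_d/n = 1 + 1.94 × 4.1/0.25 = 32.82.
Sorption retards both mechanisms: v_R = v/R = 0.03108 m/day, D_R = D/R = 0.006459 m²/day.
Peak time from v_R²t² + 2D_R t − x² = 0: t = (√(D_R² + v_R²x²) − D_R)/v_R².
√(D_R² + v_R²x²) = √(0.006459² + 0.03108² × 17.2²) = 0.5346; v_R² = 0.0009660.
t = (0.5346 − 0.006459)/0.0009660 = 547 days.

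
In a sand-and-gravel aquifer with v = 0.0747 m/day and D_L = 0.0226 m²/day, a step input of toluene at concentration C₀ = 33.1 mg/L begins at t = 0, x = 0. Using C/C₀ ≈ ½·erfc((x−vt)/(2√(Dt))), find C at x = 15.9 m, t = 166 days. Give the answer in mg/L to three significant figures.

3.33 mg/L

For a continuous step input, C/C₀ ≈ ½·erfc((x−vt)/(2√(Dt))).
vt = 0.0747 × 166 = 12.4002 m and 2√(Dt) = 2√(0.0226 × 166) = 3.874 m.
Argument (x−vt)/(2√(Dt)) = (15.9 − 12.4002)/3.874 = 0.9034; ½·erfc(0.9034) = 0.1007.
C = 33.1 × 0.1007 = 3.33 mg/L.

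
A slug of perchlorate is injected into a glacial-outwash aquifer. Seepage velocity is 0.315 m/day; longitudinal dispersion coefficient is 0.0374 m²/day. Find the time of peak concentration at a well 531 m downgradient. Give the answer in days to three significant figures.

1690 days

For the 1D instantaneous-source solution, setting ∂C/∂t = 0 at fixed x gives v²t² + 2Dt − x² = 0, so t = (√(D² + v²x²) − D)/v².
√(D² + v²x²) = √(0.0374² + 0.315² × 531²) = 167.3; v² = 0.099225.
t = (167.3 − 0.0374)/0.099225 = 1690 days (vs. the pure-advection estimate x/v = 1690 d).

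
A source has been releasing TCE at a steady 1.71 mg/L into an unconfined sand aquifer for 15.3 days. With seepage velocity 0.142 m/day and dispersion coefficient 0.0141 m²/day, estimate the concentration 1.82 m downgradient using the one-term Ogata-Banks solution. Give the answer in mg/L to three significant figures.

1.20 mg/L

For a continuous step input, C/C₀ ≈ ½·erfc((x−vt)/(2√(Dt))).
vt = 0.142 × 15.3 = 2.1726 m and 2√(Dt) = 2√(0.0141 × 15.3) = 0.9289 m.
Argument (x−vt)/(2√(Dt)) = (1.82 − 2.1726)/0.9289 = -0.3796; ½·erfc(-0.3796) = 0.7043.
C = 1.71 × 0.7043 = 1.20 mg/L.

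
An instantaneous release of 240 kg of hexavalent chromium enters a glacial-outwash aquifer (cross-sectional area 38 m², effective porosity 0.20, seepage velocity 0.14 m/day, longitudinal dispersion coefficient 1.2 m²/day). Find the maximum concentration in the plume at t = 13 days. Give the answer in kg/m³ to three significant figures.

2.26 kg/m³

The peak of an instantaneous 1D plume sits at x = vt; there the Gaussian factor is 1 and C_max = M/(n_e·A·√(4πDt)), where n_e·A is the pore area the mass is dissolved in.
√(4πDt) = √(4π × 1.2 × 13) = 14.00 m, so C_max = 240/(0.20 × 38 × 14.00) = 2.26 kg/m³.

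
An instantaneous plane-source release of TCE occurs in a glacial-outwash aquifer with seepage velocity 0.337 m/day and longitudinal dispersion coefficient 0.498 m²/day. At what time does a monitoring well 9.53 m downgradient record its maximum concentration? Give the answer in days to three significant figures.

24.2 days

For the 1D instantaneous-source solution, setting ∂C/∂t = 0 at fixed x gives v²t² + 2Dt − x² = 0, so t = (√(D² + v²x²) − D)/v².
√(D² + v²x²) = √(0.498² + 0.337² × 9.53²) = 3.250; v² = 0.113569.
t = (3.250 − 0.498)/0.113569 = 24.2 days (vs. the pure-advection estimate x/v = 28.3 d).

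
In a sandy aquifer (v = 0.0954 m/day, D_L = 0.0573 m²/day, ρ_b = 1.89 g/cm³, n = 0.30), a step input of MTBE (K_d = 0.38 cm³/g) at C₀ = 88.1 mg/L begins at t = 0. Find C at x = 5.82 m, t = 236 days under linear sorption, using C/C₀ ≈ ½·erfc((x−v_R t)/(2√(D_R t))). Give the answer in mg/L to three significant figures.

54.0 mg/L

Retardation factor R = 1 + ρ_b·K_d/n = 1 + 1.89 × 0.38/0.30 = 3.394.
Sorption retards both mechanisms: v_R = v/R = 0.02811 m/day, D_R = D/R = 0.01688 m²/day.
v_R·t = 0.02811 × 236 = 6.63396 m; 2√(D_R t) = 3.992 m; argument = (5.82 − 6.63396)/3.992 = -0.2039.
C = C₀ × ½·erfc(-0.2039) = 88.1 × 0.6135 = 54.0 mg/L.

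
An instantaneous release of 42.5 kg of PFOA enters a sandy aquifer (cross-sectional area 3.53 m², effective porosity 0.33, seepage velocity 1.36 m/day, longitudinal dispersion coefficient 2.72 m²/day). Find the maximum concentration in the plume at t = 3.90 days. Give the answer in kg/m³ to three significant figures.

The peak of an instantaneous 1D plume sits at x = vt; there the Gaussian factor is 1 and C_max = M/(n_e·A·√(4πDt)), where n_e·A is the pore area the mass is dissolved in.
√(4πDt) = √(4π × 2.72 × 3.90) = 11.55 m, so C_max = 42.5/(0.33 × 3.53 × 11.55) = 3.16 kg/m³.

3.16 kg/m³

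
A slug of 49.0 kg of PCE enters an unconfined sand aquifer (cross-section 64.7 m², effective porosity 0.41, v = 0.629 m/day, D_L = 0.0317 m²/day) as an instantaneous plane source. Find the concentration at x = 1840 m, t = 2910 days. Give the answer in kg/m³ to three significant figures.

0.0422 kg/m³

For an instantaneous plane source, C(x,t) = M/(n_e·A·√(4πDt)) · exp(−(x−vt)²/(4Dt)), with n_e·A the pore (flow) area.
Plume center vt = 0.629 × 2910 = 1830.39 m, so the well at 1840 m is 9.61 m downgradient of the peak.
√(4πDt) = 34.05 m, giving peak height M/(n_e·A·√(4πDt)) = 49.0/(0.41 × 64.7 × 34.05) = 0.05425 kg/m³.
(x−vt)²/(4Dt) = (9.61)²/(4 × 0.0317 × 2910) = 0.2503; exp(−0.2503) = 0.7786.
C = 0.05425 × 0.7786 = 0.0422 kg/m³.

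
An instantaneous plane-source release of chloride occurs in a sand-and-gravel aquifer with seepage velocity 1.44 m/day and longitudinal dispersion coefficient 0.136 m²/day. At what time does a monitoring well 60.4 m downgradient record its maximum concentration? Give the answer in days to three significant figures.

41.9 days

For the 1D instantaneous-source solution, setting ∂C/∂t = 0 at fixed x gives v²t² + 2Dt − x² = 0, so t = (√(D² + v²x²) − D)/v².
√(D² + v²x²) = √(0.136² + 1.44² × 60.4²) = 86.98; v² = 2.0736.
t = (86.98 − 0.136)/2.0736 = 41.9 days (vs. the pure-advection estimate x/v = 41.9 d).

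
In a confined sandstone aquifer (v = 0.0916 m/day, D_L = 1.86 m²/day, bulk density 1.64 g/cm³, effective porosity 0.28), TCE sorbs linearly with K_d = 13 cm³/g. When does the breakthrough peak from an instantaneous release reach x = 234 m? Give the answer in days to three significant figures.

Retardation factor R = 1 + ρ_b·K_d/n = 1 + 1.64 × 13/0.28 = 77.14.
Sorption retards both mechanisms: v_R = v/R = 0.001187 m/day, D_R = D/R = 0.02411 m²/day.
Peak time from v_R²t² + 2D_R t − x² = 0: t = (√(D_R² + v_R²x²) − D_R)/v_R².
√(D_R² + v_R²x²) = √(0.02411² + 0.001187² × 234²) = 0.2788; v_R² = 1.409e-06.
t = (0.2788 − 0.02411)/1.409e-06 = 181000 days.

181000 days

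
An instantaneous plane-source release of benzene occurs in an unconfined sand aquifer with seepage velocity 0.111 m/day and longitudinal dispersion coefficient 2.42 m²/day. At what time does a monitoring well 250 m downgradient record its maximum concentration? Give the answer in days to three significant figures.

2060 days

For the 1D instantaneous-source solution, setting ∂C/∂t = 0 at fixed x gives v²t² + 2Dt − x² = 0, so t = (√(D² + v²x²) − D)/v².
√(D² + v²x²) = √(2.42² + 0.111² × 250²) = 27.86; v² = 0.012321.
t = (27.86 − 2.42)/0.012321 = 2060 days (vs. the pure-advection estimate x/v = 2250 d).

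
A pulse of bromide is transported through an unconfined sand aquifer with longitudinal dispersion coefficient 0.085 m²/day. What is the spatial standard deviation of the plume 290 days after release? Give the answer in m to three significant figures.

7.02 m

Dispersive spreading gives a Gaussian with σ² = 2Dt; advection only shifts the center.
σ = √(2 × 0.085 × 290) = 7.02 m.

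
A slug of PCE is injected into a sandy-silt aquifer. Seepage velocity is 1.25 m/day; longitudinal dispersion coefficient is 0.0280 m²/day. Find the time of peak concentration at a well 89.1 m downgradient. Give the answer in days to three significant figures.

71.3 days

For the 1D instantaneous-source solution, setting ∂C/∂t = 0 at fixed x gives v²t² + 2Dt − x² = 0, so t = (√(D² + v²x²) − D)/v².
√(D² + v²x²) = √(0.0280² + 1.25² × 89.1²) = 111.4; v² = 1.5625.
t = (111.4 − 0.0280)/1.5625 = 71.3 days (vs. the pure-advection estimate x/v = 71.3 d).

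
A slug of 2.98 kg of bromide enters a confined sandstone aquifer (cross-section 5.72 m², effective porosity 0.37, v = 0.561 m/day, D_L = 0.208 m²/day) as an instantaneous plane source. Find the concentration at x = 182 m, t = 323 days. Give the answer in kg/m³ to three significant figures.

0.0483 kg/m³

For an instantaneous plane source, C(x,t) = M/(n_e·A·√(4πDt)) · exp(−(x−vt)²/(4Dt)), with n_e·A the pore (flow) area.
Plume center vt = 0.561 × 323 = 181.203 m, so the well at 182 m is 0.797 m downgradient of the peak.
√(4πDt) = 29.06 m, giving peak height M/(n_e·A·√(4πDt)) = 2.98/(0.37 × 5.72 × 29.06) = 0.04845 kg/m³.
(x−vt)²/(4Dt) = (0.797)²/(4 × 0.208 × 323) = 0.002364; exp(−0.002364) = 0.9976.
C = 0.04845 × 0.9976 = 0.0483 kg/m³.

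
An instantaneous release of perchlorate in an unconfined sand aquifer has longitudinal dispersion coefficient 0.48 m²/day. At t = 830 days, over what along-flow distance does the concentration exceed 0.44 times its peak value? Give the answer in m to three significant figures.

72.3 m

The plume is Gaussian with σ = √(2Dt) = √(2 × 0.48 × 830) = 28.23 m.
C/C_peak = exp(−Δx²/(2σ²)) = 0.44 ⇒ Δx = σ·√(−2 ln 0.44) = 28.23 × 1.281 = 36.16 m.
Width = 2Δx = 72.3 m.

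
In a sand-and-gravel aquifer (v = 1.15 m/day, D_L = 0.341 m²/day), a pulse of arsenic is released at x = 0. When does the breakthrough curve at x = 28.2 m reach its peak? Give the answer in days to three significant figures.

24.3 days

For the 1D instantaneous-source solution, setting ∂C/∂t = 0 at fixed x gives v²t² + 2Dt − x² = 0, so t = (√(D² + v²x²) − D)/v².
√(D² + v²x²) = √(0.341² + 1.15² × 28.2²) = 32.43; v² = 1.3225.
t = (32.43 − 0.341)/1.3225 = 24.3 days (vs. the pure-advection estimate x/v = 24.5 d).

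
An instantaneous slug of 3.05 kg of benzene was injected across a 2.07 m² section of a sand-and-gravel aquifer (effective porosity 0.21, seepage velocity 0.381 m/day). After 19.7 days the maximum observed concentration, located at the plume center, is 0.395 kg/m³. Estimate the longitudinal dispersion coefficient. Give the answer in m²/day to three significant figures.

At the plume center C_max = M/(n_e·A·√(4πDt)), so D = M²/(4πt·(n_e·A·C_max)²).
n_e·A·C_max = 0.21 × 2.07 × 0.395 = 0.1717 kg/m.
D = 3.05²/(4π × 19.7 × 0.1717²) = 1.27 m²/day.

1.27 m²/day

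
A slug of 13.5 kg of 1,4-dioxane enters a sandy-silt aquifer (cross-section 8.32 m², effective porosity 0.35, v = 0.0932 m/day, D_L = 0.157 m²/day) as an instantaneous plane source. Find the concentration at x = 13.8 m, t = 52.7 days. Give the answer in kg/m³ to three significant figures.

0.0418 kg/m³

For an instantaneous plane source, C(x,t) = M/(n_e·A·√(4πDt)) · exp(−(x−vt)²/(4Dt)), with n_e·A the pore (flow) area.
Plume center vt = 0.0932 × 52.7 = 4.91164 m, so the well at 13.8 m is 8.88836 m downgradient of the peak.
√(4πDt) = 10.20 m, giving peak height M/(n_e·A·√(4πDt)) = 13.5/(0.35 × 8.32 × 10.20) = 0.4545 kg/m³.
(x−vt)²/(4Dt) = (8.88836)²/(4 × 0.157 × 52.7) = 2.387; exp(−2.387) = 0.09190.
C = 0.4545 × 0.09190 = 0.0418 kg/m³.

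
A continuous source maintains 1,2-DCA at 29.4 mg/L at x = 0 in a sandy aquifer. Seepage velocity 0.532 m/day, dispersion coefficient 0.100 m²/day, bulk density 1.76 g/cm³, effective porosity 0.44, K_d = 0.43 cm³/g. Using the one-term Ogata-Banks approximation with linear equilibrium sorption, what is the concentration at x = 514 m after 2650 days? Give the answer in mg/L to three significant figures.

18.3 mg/L

Retardation factor R = 1 + ρ_b·K_d/n = 1 + 1.76 × 0.43/0.44 = 2.720.
Sorption retards both mechanisms: v_R = v/R = 0.1956 m/day, D_R = D/R = 0.03676 m²/day.
v_R·t = 0.1956 × 2650 = 518.34 m; 2√(D_R t) = 19.74 m; argument = (514 − 518.34)/19.74 = -0.2199.
C = C₀ × ½·erfc(-0.2199) = 29.4 × 0.6221 = 18.3 mg/L.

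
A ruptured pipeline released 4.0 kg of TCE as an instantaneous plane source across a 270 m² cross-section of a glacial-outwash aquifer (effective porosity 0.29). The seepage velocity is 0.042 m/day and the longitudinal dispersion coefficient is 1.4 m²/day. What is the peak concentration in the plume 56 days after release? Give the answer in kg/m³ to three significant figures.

0.00163 kg/m³

The peak of an instantaneous 1D plume sits at x = vt; there the Gaussian factor is 1 and C_max = M/(n_e·A·√(4πDt)), where n_e·A is the pore area the mass is dissolved in.
√(4πDt) = √(4π × 1.4 × 56) = 31.39 m, so C_max = 4.0/(0.29 × 270 × 31.39) = 0.00163 kg/m³.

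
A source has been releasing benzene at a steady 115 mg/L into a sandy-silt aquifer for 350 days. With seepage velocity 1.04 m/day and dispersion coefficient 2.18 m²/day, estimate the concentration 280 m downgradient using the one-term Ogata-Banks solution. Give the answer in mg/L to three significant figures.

For a continuous step input, C/C₀ ≈ ½·erfc((x−vt)/(2√(Dt))).
vt = 1.04 × 350 = 364 m and 2√(Dt) = 2√(2.18 × 350) = 55.24 m.
Argument (x−vt)/(2√(Dt)) = (280 − 364)/55.24 = -1.521; ½·erfc(-1.521) = 0.9843.
C = 115 × 0.9843 = 113 mg/L.

113 mg/L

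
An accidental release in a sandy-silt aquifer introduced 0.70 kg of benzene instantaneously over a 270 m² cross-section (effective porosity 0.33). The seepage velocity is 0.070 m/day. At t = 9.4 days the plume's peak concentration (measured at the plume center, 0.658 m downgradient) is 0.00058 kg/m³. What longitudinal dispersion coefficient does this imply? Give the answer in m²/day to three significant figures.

At the plume center C_max = M/(n_e·A·√(4πDt)), so D = M²/(4πt·(n_e·A·C_max)²).
n_e·A·C_max = 0.33 × 270 × 0.00058 = 0.05168 kg/m.
D = 0.70²/(4π × 9.4 × 0.05168²) = 1.55 m²/day.

1.55 m²/day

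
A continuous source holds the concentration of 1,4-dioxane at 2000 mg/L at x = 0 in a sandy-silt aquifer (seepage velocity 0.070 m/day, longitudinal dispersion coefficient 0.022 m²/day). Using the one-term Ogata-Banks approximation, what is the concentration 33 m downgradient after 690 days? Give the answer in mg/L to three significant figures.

For a continuous step input, C/C₀ ≈ ½·erfc((x−vt)/(2√(Dt))).
vt = 0.070 × 690 = 48.3 m and 2√(Dt) = 2√(0.022 × 690) = 7.792 m.
Argument (x−vt)/(2√(Dt)) = (33 − 48.3)/7.792 = -1.964; ½·erfc(-1.964) = 0.9973.
C = 2000 × 0.9973 = 1990 mg/L.

1990 mg/L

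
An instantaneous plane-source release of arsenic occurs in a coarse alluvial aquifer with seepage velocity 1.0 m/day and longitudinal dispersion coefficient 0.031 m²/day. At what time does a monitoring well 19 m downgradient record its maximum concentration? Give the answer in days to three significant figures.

19.0 days

For the 1D instantaneous-source solution, setting ∂C/∂t = 0 at fixed x gives v²t² + 2Dt − x² = 0, so t = (√(D² + v²x²) − D)/v².
√(D² + v²x²) = √(0.031² + 1.0² × 19²) = 19.00; v² = 1.
t = (19.00 − 0.031)/1 = 19.0 days (vs. the pure-advection estimate x/v = 19.0 d).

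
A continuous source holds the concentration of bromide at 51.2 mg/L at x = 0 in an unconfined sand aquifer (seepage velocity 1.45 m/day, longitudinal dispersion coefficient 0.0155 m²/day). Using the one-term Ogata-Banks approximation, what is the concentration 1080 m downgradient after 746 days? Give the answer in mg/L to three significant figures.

32.7 mg/L

For a continuous step input, C/C₀ ≈ ½·erfc((x−vt)/(2√(Dt))).
vt = 1.45 × 746 = 1081.7 m and 2√(Dt) = 2√(0.0155 × 746) = 6.801 m.
Argument (x−vt)/(2√(Dt)) = (1080 − 1081.7)/6.801 = -0.2500; ½·erfc(-0.2500) = 0.6382.
C = 51.2 × 0.6382 = 32.7 mg/L.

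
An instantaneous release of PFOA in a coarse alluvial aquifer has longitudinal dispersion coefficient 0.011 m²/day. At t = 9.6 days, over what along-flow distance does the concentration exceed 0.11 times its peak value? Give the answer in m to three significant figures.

The plume is Gaussian with σ = √(2Dt) = √(2 × 0.011 × 9.6) = 0.4596 m.
C/C_peak = exp(−Δx²/(2σ²)) = 0.11 ⇒ Δx = σ·√(−2 ln 0.11) = 0.4596 × 2.101 = 0.9656 m.
Width = 2Δx = 1.93 m.

1.93 m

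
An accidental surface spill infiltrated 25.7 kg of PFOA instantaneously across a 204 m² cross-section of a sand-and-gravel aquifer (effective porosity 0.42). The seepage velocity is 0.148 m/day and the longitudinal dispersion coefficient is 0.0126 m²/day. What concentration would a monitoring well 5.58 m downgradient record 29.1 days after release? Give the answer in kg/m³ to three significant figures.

For an instantaneous plane source, C(x,t) = M/(n_e·A·√(4πDt)) · exp(−(x−vt)²/(4Dt)), with n_e·A the pore (flow) area.
Plume center vt = 0.148 × 29.1 = 4.3068 m, so the well at 5.58 m is 1.2732 m downgradient of the peak.
√(4πDt) = 2.147 m, giving peak height M/(n_e·A·√(4πDt)) = 25.7/(0.42 × 204 × 2.147) = 0.1397 kg/m³.
(x−vt)²/(4Dt) = (1.2732)²/(4 × 0.0126 × 29.1) = 1.105; exp(−1.105) = 0.3312.
C = 0.1397 × 0.3312 = 0.0463 kg/m³.

0.0463 kg/m³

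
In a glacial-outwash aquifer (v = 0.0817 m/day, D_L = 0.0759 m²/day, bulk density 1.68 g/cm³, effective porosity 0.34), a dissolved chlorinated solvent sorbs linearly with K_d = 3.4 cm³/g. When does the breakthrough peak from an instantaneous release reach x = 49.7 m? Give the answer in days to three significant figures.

10600 days

Retardation factor R = 1 + ρ_b·K_d/n = 1 + 1.68 × 3.4/0.34 = 17.80.
Sorption retards both mechanisms: v_R = v/R = 0.004590 m/day, D_R = D/R = 0.004264 m²/day.
Peak time from v_R²t² + 2D_R t − x² = 0: t = (√(D_R² + v_R²x²) − D_R)/v_R².
√(D_R² + v_R²x²) = √(0.004264² + 0.004590² × 49.7²) = 0.2282; v_R² = 2.107e-05.
t = (0.2282 − 0.004264)/2.107e-05 = 10600 days.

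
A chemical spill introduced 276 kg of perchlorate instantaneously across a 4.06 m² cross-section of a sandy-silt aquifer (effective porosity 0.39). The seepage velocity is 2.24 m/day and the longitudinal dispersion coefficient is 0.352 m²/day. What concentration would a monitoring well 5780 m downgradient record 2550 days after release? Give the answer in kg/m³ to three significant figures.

0.453 kg/m³

For an instantaneous plane source, C(x,t) = M/(n_e·A·√(4πDt)) · exp(−(x−vt)²/(4Dt)), with n_e·A the pore (flow) area.
Plume center vt = 2.24 × 2550 = 5712 m, so the well at 5780 m is 68 m downgradient of the peak.
√(4πDt) = 106.2 m, giving peak height M/(n_e·A·√(4πDt)) = 276/(0.39 × 4.06 × 106.2) = 1.641 kg/m³.
(x−vt)²/(4Dt) = (68)²/(4 × 0.352 × 2550) = 1.288; exp(−1.288) = 0.2758.
C = 1.641 × 0.2758 = 0.453 kg/m³.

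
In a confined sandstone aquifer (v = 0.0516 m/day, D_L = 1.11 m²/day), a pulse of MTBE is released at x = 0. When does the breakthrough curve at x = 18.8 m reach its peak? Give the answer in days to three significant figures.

For the 1D instantaneous-source solution, setting ∂C/∂t = 0 at fixed x gives v²t² + 2Dt − x² = 0, so t = (√(D² + v²x²) − D)/v².
√(D² + v²x²) = √(1.11² + 0.0516² × 18.8²) = 1.474; v² = 0.00266256.
t = (1.474 − 1.11)/0.00266256 = 137 days (vs. the pure-advection estimate x/v = 364 d).

137 days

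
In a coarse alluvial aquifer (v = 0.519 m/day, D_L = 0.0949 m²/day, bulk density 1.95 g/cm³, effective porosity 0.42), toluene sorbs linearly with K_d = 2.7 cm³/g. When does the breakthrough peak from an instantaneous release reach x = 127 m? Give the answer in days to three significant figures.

Retardation factor R = 1 + ρ_b·K_d/n = 1 + 1.95 × 2.7/0.42 = 13.54.
Sorption retards both mechanisms: v_R = v/R = 0.03833 m/day, D_R = D/R = 0.007009 m²/day.
Peak time from v_R²t² + 2D_R t − x² = 0: t = (√(D_R² + v_R²x²) − D_R)/v_R².
√(D_R² + v_R²x²) = √(0.007009² + 0.03833² × 127²) = 4.868; v_R² = 0.001469.
t = (4.868 − 0.007009)/0.001469 = 3310 days.

3310 days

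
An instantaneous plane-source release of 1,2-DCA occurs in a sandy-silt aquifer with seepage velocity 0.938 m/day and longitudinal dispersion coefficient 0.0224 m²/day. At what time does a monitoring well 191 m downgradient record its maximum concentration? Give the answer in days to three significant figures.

204 days

For the 1D instantaneous-source solution, setting ∂C/∂t = 0 at fixed x gives v²t² + 2Dt − x² = 0, so t = (√(D² + v²x²) − D)/v².
√(D² + v²x²) = √(0.0224² + 0.938² × 191²) = 179.2; v² = 0.879844.
t = (179.2 − 0.0224)/0.879844 = 204 days (vs. the pure-advection estimate x/v = 204 d).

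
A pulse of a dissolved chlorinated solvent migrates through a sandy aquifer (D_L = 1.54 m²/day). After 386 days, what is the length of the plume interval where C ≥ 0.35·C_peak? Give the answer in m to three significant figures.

99.9 m

The plume is Gaussian with σ = √(2Dt) = √(2 × 1.54 × 386) = 34.48 m.
C/C_peak = exp(−Δx²/(2σ²)) = 0.35 ⇒ Δx = σ·√(−2 ln 0.35) = 34.48 × 1.449 = 49.96 m.
Width = 2Δx = 99.9 m.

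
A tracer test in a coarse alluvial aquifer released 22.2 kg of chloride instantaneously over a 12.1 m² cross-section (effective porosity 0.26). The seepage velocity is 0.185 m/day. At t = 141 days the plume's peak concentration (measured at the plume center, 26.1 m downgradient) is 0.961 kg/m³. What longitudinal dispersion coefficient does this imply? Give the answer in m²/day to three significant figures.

At the plume center C_max = M/(n_e·A·√(4πDt)), so D = M²/(4πt·(n_e·A·C_max)²).
n_e·A·C_max = 0.26 × 12.1 × 0.961 = 3.023 kg/m.
D = 22.2²/(4π × 141 × 3.023²) = 0.0304 m²/day.

0.0304 m²/day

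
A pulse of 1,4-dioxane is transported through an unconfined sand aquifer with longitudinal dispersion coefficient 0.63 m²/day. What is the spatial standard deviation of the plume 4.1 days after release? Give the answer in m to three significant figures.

Dispersive spreading gives a Gaussian with σ² = 2Dt; advection only shifts the center.
σ = √(2 × 0.63 × 4.1) = 2.27 m.

2.27 m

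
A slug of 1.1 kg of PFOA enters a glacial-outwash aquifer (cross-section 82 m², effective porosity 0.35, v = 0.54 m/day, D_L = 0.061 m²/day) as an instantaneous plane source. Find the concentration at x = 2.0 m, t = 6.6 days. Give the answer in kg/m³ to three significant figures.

For an instantaneous plane source, C(x,t) = M/(n_e·A·√(4πDt)) · exp(−(x−vt)²/(4Dt)), with n_e·A the pore (flow) area.
Plume center vt = 0.54 × 6.6 = 3.564 m, so the well at 2.0 m is 1.564 m upgradient of the peak.
√(4πDt) = 2.249 m, giving peak height M/(n_e·A·√(4πDt)) = 1.1/(0.35 × 82 × 2.249) = 0.01704 kg/m³.
(x−vt)²/(4Dt) = (-1.564)²/(4 × 0.061 × 6.6) = 1.519; exp(−1.519) = 0.2189.
C = 0.01704 × 0.2189 = 0.00373 kg/m³.

0.00373 kg/m³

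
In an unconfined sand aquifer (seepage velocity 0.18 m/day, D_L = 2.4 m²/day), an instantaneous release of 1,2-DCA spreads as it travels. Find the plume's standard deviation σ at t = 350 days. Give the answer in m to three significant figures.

Dispersive spreading gives a Gaussian with σ² = 2Dt; advection only shifts the center.
σ = √(2 × 2.4 × 350) = 41.0 m.

41.0 m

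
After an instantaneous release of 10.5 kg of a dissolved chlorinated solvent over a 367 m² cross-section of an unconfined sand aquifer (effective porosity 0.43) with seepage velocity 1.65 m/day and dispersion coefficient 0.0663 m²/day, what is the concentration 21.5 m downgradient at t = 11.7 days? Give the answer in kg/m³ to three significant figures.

For an instantaneous plane source, C(x,t) = M/(n_e·A·√(4πDt)) · exp(−(x−vt)²/(4Dt)), with n_e·A the pore (flow) area.
Plume center vt = 1.65 × 11.7 = 19.305 m, so the well at 21.5 m is 2.195 m downgradient of the peak.
√(4πDt) = 3.122 m, giving peak height M/(n_e·A·√(4πDt)) = 10.5/(0.43 × 367 × 3.122) = 0.02131 kg/m³.
(x−vt)²/(4Dt) = (2.195)²/(4 × 0.0663 × 11.7) = 1.553; exp(−1.553) = 0.2116.
C = 0.02131 × 0.2116 = 0.00451 kg/m³.

0.00451 kg/m³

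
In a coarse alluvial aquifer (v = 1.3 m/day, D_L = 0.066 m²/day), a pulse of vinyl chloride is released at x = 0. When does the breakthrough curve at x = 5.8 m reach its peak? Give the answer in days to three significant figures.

4.42 days

For the 1D instantaneous-source solution, setting ∂C/∂t = 0 at fixed x gives v²t² + 2Dt − x² = 0, so t = (√(D² + v²x²) − D)/v².
√(D² + v²x²) = √(0.066² + 1.3² × 5.8²) = 7.540; v² = 1.69.
t = (7.540 − 0.066)/1.69 = 4.42 days (vs. the pure-advection estimate x/v = 4.46 d).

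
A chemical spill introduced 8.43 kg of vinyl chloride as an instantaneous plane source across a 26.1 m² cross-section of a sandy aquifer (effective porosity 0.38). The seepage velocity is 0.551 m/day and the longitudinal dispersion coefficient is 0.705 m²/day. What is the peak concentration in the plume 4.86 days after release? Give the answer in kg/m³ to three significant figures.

0.130 kg/m³

The peak of an instantaneous 1D plume sits at x = vt; there the Gaussian factor is 1 and C_max = M/(n_e·A·√(4πDt)), where n_e·A is the pore area the mass is dissolved in.
√(4πDt) = √(4π × 0.705 × 4.86) = 6.562 m, so C_max = 8.43/(0.38 × 26.1 × 6.562) = 0.130 kg/m³.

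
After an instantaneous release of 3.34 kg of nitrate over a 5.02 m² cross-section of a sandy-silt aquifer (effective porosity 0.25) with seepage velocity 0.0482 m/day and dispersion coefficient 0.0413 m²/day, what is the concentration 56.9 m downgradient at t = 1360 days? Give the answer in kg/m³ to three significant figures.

For an instantaneous plane source, C(x,t) = M/(n_e·A·√(4πDt)) · exp(−(x−vt)²/(4Dt)), with n_e·A the pore (flow) area.
Plume center vt = 0.0482 × 1360 = 65.552 m, so the well at 56.9 m is 8.652 m upgradient of the peak.
√(4πDt) = 26.57 m, giving peak height M/(n_e·A·√(4πDt)) = 3.34/(0.25 × 5.02 × 26.57) = 0.1002 kg/m³.
(x−vt)²/(4Dt) = (-8.652)²/(4 × 0.0413 × 1360) = 0.3332; exp(−0.3332) = 0.7166.
C = 0.1002 × 0.7166 = 0.0718 kg/m³.

0.0718 kg/m³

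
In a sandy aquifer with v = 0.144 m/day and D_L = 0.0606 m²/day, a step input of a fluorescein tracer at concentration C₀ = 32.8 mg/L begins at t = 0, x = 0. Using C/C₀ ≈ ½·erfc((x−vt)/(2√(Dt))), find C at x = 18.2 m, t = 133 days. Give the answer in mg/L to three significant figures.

19.5 mg/L

For a continuous step input, C/C₀ ≈ ½·erfc((x−vt)/(2√(Dt))).
vt = 0.144 × 133 = 19.152 m and 2√(Dt) = 2√(0.0606 × 133) = 5.678 m.
Argument (x−vt)/(2√(Dt)) = (18.2 − 19.152)/5.678 = -0.1677; ½·erfc(-0.1677) = 0.5937.
C = 32.8 × 0.5937 = 19.5 mg/L.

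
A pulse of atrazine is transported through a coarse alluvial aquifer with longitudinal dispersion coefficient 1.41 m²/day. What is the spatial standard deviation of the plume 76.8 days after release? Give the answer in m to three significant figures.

Dispersive spreading gives a Gaussian with σ² = 2Dt; advection only shifts the center.
σ = √(2 × 1.41 × 76.8) = 14.7 m.

14.7 m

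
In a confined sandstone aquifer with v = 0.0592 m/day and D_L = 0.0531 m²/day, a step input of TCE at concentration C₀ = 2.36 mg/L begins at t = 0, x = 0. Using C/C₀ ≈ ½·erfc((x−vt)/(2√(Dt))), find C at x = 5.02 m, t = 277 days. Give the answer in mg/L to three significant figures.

For a continuous step input, C/C₀ ≈ ½·erfc((x−vt)/(2√(Dt))).
vt = 0.0592 × 277 = 16.3984 m and 2√(Dt) = 2√(0.0531 × 277) = 7.670 m.
Argument (x−vt)/(2√(Dt)) = (5.02 − 16.3984)/7.670 = -1.483; ½·erfc(-1.483) = 0.9820.
C = 2.36 × 0.9820 = 2.32 mg/L.

2.32 mg/L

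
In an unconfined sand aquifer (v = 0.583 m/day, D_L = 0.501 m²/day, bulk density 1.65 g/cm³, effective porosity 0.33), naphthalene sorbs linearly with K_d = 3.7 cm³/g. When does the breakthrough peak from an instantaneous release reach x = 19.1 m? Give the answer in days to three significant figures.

611 days

Retardation factor R = 1 + ρ_b·K_d/n = 1 + 1.65 × 3.7/0.33 = 19.50.
Sorption retards both mechanisms: v_R = v/R = 0.02990 m/day, D_R = D/R = 0.02569 m²/day.
Peak time from v_R²t² + 2D_R t − x² = 0: t = (√(D_R² + v_R²x²) − D_R)/v_R².
√(D_R² + v_R²x²) = √(0.02569² + 0.02990² × 19.1²) = 0.5717; v_R² = 0.0008940.
t = (0.5717 − 0.02569)/0.0008940 = 611 days.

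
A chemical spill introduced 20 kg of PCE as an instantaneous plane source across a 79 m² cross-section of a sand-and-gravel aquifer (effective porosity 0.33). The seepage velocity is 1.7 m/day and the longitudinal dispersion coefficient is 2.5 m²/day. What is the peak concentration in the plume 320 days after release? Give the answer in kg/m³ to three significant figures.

0.00765 kg/m³

The peak of an instantaneous 1D plume sits at x = vt; there the Gaussian factor is 1 and C_max = M/(n_e·A·√(4πDt)), where n_e·A is the pore area the mass is dissolved in.
√(4πDt) = √(4π × 2.5 × 320) = 100.3 m, so C_max = 20/(0.33 × 79 × 100.3) = 0.00765 kg/m³.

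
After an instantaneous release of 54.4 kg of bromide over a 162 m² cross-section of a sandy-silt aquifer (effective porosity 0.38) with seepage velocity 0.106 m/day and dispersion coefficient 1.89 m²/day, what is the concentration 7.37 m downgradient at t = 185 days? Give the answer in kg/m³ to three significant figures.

For an instantaneous plane source, C(x,t) = M/(n_e·A·√(4πDt)) · exp(−(x−vt)²/(4Dt)), with n_e·A the pore (flow) area.
Plume center vt = 0.106 × 185 = 19.61 m, so the well at 7.37 m is 12.24 m upgradient of the peak.
√(4πDt) = 66.29 m, giving peak height M/(n_e·A·√(4πDt)) = 54.4/(0.38 × 162 × 66.29) = 0.01333 kg/m³.
(x−vt)²/(4Dt) = (-12.24)²/(4 × 1.89 × 185) = 0.1071; exp(−0.1071) = 0.8984.
C = 0.01333 × 0.8984 = 0.0120 kg/m³.

0.0120 kg/m³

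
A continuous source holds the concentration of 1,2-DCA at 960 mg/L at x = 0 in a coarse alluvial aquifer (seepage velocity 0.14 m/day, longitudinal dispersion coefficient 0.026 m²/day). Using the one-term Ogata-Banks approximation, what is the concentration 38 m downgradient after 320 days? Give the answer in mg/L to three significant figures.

For a continuous step input, C/C₀ ≈ ½·erfc((x−vt)/(2√(Dt))).
vt = 0.14 × 320 = 44.8 m and 2√(Dt) = 2√(0.026 × 320) = 5.769 m.
Argument (x−vt)/(2√(Dt)) = (38 − 44.8)/5.769 = -1.179; ½·erfc(-1.179) = 0.9523.
C = 960 × 0.9523 = 914 mg/L.

914 mg/L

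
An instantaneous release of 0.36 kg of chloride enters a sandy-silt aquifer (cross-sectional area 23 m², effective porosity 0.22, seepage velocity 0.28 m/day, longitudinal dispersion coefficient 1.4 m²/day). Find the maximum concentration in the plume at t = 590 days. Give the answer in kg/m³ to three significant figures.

The peak of an instantaneous 1D plume sits at x = vt; there the Gaussian factor is 1 and C_max = M/(n_e·A·√(4πDt)), where n_e·A is the pore area the mass is dissolved in.
√(4πDt) = √(4π × 1.4 × 590) = 101.9 m, so C_max = 0.36/(0.22 × 23 × 101.9) = 0.000698 kg/m³.

0.000698 kg/m³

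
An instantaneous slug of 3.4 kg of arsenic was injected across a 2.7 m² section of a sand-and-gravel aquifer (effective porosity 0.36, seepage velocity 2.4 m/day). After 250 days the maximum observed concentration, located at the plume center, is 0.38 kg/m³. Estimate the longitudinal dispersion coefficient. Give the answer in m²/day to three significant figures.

At the plume center C_max = M/(n_e·A·√(4πDt)), so D = M²/(4πt·(n_e·A·C_max)²).
n_e·A·C_max = 0.36 × 2.7 × 0.38 = 0.3694 kg/m.
D = 3.4²/(4π × 250 × 0.3694²) = 0.0270 m²/day.

0.0270 m²/day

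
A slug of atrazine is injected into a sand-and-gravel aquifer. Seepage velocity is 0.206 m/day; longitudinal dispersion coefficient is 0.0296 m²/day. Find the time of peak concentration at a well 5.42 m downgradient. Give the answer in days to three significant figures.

For the 1D instantaneous-source solution, setting ∂C/∂t = 0 at fixed x gives v²t² + 2Dt − x² = 0, so t = (√(D² + v²x²) − D)/v².
√(D² + v²x²) = √(0.0296² + 0.206² × 5.42²) = 1.117; v² = 0.042436.
t = (1.117 − 0.0296)/0.042436 = 25.6 days (vs. the pure-advection estimate x/v = 26.3 d).

25.6 days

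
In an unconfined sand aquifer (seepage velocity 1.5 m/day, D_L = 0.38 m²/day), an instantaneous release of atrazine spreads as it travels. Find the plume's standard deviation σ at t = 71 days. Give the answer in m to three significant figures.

7.35 m

Dispersive spreading gives a Gaussian with σ² = 2Dt; advection only shifts the center.
σ = √(2 × 0.38 × 71) = 7.35 m.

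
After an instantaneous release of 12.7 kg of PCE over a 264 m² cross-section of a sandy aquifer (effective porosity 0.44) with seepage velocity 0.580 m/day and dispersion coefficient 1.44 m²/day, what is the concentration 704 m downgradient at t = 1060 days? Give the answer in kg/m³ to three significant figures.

For an instantaneous plane source, C(x,t) = M/(n_e·A·√(4πDt)) · exp(−(x−vt)²/(4Dt)), with n_e·A the pore (flow) area.
Plume center vt = 0.580 × 1060 = 614.8 m, so the well at 704 m is 89.2 m downgradient of the peak.
√(4πDt) = 138.5 m, giving peak height M/(n_e·A·√(4πDt)) = 12.7/(0.44 × 264 × 138.5) = 0.0007894 kg/m³.
(x−vt)²/(4Dt) = (89.2)²/(4 × 1.44 × 1060) = 1.303; exp(−1.303) = 0.2717.
C = 0.0007894 × 0.2717 = 0.000214 kg/m³.

0.000214 kg/m³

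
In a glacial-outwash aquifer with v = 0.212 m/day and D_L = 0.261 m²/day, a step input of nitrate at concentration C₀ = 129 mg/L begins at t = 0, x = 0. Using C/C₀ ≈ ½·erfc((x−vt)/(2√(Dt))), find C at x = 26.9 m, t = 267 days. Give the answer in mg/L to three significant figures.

128 mg/L

For a continuous step input, C/C₀ ≈ ½·erfc((x−vt)/(2√(Dt))).
vt = 0.212 × 267 = 56.604 m and 2√(Dt) = 2√(0.261 × 267) = 16.70 m.
Argument (x−vt)/(2√(Dt)) = (26.9 − 56.604)/16.70 = -1.779; ½·erfc(-1.779) = 0.9941.
C = 129 × 0.9941 = 128 mg/L.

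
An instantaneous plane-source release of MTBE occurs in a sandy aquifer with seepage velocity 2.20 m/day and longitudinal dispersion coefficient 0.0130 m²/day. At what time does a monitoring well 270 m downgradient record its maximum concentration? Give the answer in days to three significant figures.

For the 1D instantaneous-source solution, setting ∂C/∂t = 0 at fixed x gives v²t² + 2Dt − x² = 0, so t = (√(D² + v²x²) − D)/v².
√(D² + v²x²) = √(0.0130² + 2.20² × 270²) = 594.0; v² = 4.84.
t = (594.0 − 0.0130)/4.84 = 123 days (vs. the pure-advection estimate x/v = 123 d).

123 days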